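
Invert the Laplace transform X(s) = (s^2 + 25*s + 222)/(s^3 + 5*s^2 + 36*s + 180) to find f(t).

Factor the denominator: s^3 + 5*s^2 + 36*s + 180 = (s + 5)*(s^2 + 36).
Partial fraction decomposition gives [2/(s + 5)] + [-s/(s^2 + 36)] + [30/(s^2 + 36)].
Invert each term: 2/(s + 5) ↔ 2e^(-5t); -1·s/(s^2 + 36) ↔ -cos(6t); 5·6/(s^2 + 36) ↔ 5sin(6t).

f(t) = 5*sin(6*t) - cos(6*t) + 2*exp(-5*t)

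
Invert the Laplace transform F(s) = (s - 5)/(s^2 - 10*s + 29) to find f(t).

f(t) = exp(5*t)*cos(2*t)

Rewrite the denominator: s^2 - 10*s + 29 = (s - 5)^2 + 4.
The form in (s - 5) signals a first-shifting-theorem factor e^(5t).
Since L{cos(2t)} = s/(s^2 + 4), the inverse is e^(5*t)*cos(2*t).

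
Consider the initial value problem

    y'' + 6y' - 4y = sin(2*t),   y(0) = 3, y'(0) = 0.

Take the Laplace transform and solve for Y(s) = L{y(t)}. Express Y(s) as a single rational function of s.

Y(s) = (3*s^3 + 18*s^2 + 12*s + 74)/(s^4 + 6*s^3 + 24*s - 16)

Laplace-transform each side.
Using L{y''} = s^2 Y - s·y(0) - y'(0) and L{y'} = sY - y(0), with y(0) = 3, y'(0) = 0, the left side becomes (s^2 + 6*s - 4)Y - (3*s + 18).
The right side is L{sin(2*t)} = 2/(s^2 + 4).
So (s^2 + 6*s - 4)Y = 2/(s^2 + 4) + (3*s + 18).
Solve for Y(s) and write it as one ratio of polynomials.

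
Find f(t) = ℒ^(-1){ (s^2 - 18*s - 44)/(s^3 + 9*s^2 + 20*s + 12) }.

Factor the denominator: s^3 + 9*s^2 + 20*s + 12 = (s + 1)*(s + 2)*(s + 6).
Partial fraction decomposition gives [-5/(s + 1)] + [1/(s + 2)] + [5/(s + 6)].
Invert each term: -5/(s + 1) ↔ -5e^(-t); 1/(s + 2) ↔ e^(-2t); 5/(s + 6) ↔ 5e^(-6t).

f(t) = -5*exp(-t) + exp(-2*t) + 5*exp(-6*t)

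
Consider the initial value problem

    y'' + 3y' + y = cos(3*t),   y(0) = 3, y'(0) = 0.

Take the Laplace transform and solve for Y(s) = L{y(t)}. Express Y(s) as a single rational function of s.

Take the Laplace transform of both sides.
The derivative rules (L{y''} = s^2 Y - s·y(0) - y'(0) and L{y'} = sY - y(0), with y(0) = 3, y'(0) = 0) turn the left side into (s^2 + 3*s + 1)Y - (3*s + 9).
The right side is L{cos(3*t)} = s/(s^2 + 9).
So (s^2 + 3*s + 1)Y = s/(s^2 + 9) + (3*s + 9).
Isolate Y and clear denominators.

Y(s) = (3*s^3 + 9*s^2 + 28*s + 81)/(s^4 + 3*s^3 + 10*s^2 + 27*s + 9)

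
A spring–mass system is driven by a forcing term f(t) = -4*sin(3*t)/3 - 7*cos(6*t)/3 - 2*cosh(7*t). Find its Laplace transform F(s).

By linearity of the Laplace transform, transform each term separately.
(-2)·[L{cosh(7t)} = s/(s^2 - 49)]; (-7/3)·[L{cos(6t)} = s/(s^2 + 36)]; (-4/3)·[L{sin(3t)} = 3/(s^2 + 9)].

F(s) = -7*s/(3*(s^2 + 36)) - 2*s/(s^2 - 49) - 4/(s^2 + 9)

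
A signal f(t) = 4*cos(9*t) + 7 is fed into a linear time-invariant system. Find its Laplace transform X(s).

X(s) = 4*s/(s^2 + 81) + 7/s

Apply the Laplace transform termwise.
L{7} = 7/s; (4)·[L{cos(9t)} = s/(s^2 + 81)].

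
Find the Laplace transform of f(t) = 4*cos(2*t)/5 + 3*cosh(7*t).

4*s/(5*(s^2 + 4)) + 3*s/(s^2 - 49)

By linearity of the Laplace transform, transform each term separately.
(4/5)·[L{cos(2t)} = s/(s^2 + 4)]; (3)·[L{cosh(7t)} = s/(s^2 - 49)].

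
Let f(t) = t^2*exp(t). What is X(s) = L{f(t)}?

X(s) = 2/(s - 1)^3

L{e^(t)} = 1/(s - 1).
Then apply L{t^2·g(t)} = (-1)^2 d^2/ds^2[G(s)] with G(s) = 1/(s - 1):
differentiating 2 times and applying the sign gives 2/(s - 1)^3.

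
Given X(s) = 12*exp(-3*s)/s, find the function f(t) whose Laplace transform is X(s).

The factor e^(-3s) signals a time shift by c = 3 (second shifting theorem).
L{12} = 12/s, so L^-1{12/s} = 12.
Hence the inverse is u(t - 3) times that function evaluated at t - 3.

f(t) = Heaviside(t - 3)*(12)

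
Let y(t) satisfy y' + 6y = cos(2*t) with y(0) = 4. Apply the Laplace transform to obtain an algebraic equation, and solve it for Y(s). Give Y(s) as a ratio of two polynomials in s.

Y(s) = (4*s^2 + s + 16)/(s^3 + 6*s^2 + 4*s + 24)

Take the Laplace transform of both sides.
With L{y'} = sY - y(0) = sY - 4: the LHS transforms to (s + 6)Y - (4).
The right side is L{cos(2*t)} = s/(s^2 + 4).
So (s + 6)Y = s/(s^2 + 4) + (4).
Solve for Y(s) and write it as one ratio of polynomials.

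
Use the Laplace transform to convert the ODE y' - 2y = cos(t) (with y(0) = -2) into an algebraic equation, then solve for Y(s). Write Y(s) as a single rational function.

Apply the Laplace transform to the equation.
Using L{y'} = sY - y(0) = sY - (-2), the left side becomes (s - 2)Y - (-2).
The right side is L{cos(t)} = s/(s^2 + 1).
So (s - 2)Y = s/(s^2 + 1) + (-2).
Isolate Y and clear denominators.

Y(s) = (-2*s^2 + s - 2)/(s^3 - 2*s^2 + s - 2)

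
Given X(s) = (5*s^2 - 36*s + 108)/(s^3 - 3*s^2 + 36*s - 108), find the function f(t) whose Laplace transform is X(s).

Factor the denominator: s^3 - 3*s^2 + 36*s - 108 = (s - 3)*(s^2 + 36).
Partial fraction decomposition gives [1/(s - 3)] + [4*s/(s^2 + 36)] + [-24/(s^2 + 36)].
Invert each term: 1/(s - 3) ↔ e^(3t); 4·s/(s^2 + 36) ↔ 4cos(6t); -4·6/(s^2 + 36) ↔ -4sin(6t).

f(t) = exp(3*t) - 4*sin(6*t) + 4*cos(6*t)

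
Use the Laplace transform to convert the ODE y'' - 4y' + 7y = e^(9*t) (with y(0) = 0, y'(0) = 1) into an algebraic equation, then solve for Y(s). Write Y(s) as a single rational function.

Transform both sides with L{·}.
The derivative rules (L{y''} = s^2 Y - s·y(0) - y'(0) and L{y'} = sY - y(0), with y(0) = 0, y'(0) = 1) turn the left side into (s^2 - 4*s + 7)Y - (1).
The right side is L{e^(9*t)} = 1/(s - 9).
So (s^2 - 4*s + 7)Y = 1/(s - 9) + (1).
Isolate Y and clear denominators.

Y(s) = (s - 8)/(s^3 - 13*s^2 + 43*s - 63)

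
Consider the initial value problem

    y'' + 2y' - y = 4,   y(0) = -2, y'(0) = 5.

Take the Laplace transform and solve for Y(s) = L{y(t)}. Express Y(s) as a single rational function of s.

Y(s) = (-2*s^2 + s + 4)/(s^3 + 2*s^2 - s)

Apply the Laplace transform to the equation.
With L{y''} = s^2 Y - s·y(0) - y'(0) and L{y'} = sY - y(0), with y(0) = -2, y'(0) = 5: the LHS transforms to (s^2 + 2*s - 1)Y - (-2*s + 1).
The right side is L{4} = 4/s.
So (s^2 + 2*s - 1)Y = 4/s + (-2*s + 1).
Isolate Y and clear denominators.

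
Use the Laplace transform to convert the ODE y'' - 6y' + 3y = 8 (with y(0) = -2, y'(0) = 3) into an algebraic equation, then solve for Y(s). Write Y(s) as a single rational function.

Laplace-transform each side.
With L{y''} = s^2 Y - s·y(0) - y'(0) and L{y'} = sY - y(0), with y(0) = -2, y'(0) = 3: the LHS transforms to (s^2 - 6*s + 3)Y - (-2*s + 15).
The right side is L{8} = 8/s.
So (s^2 - 6*s + 3)Y = 8/s + (-2*s + 15).
Solve for Y(s) and write it as one ratio of polynomials.

Y(s) = (-2*s^2 + 15*s + 8)/(s^3 - 6*s^2 + 3*s)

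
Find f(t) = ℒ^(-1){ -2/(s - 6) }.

Since L{e^(6t)} = 1/(s - 6), the inverse is e^(6*t), scaled by -2.

f(t) = -2*exp(6*t)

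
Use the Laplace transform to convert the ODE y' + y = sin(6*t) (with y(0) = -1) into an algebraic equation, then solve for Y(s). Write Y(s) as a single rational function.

Take the Laplace transform of both sides.
The derivative rules (L{y'} = sY - y(0) = sY - (-1)) turn the left side into (s + 1)Y - (-1).
The right side is L{sin(6*t)} = 6/(s^2 + 36).
So (s + 1)Y = 6/(s^2 + 36) + (-1).
Divide through and combine into a single rational function.

Y(s) = (-s^2 - 30)/(s^3 + s^2 + 36*s + 36)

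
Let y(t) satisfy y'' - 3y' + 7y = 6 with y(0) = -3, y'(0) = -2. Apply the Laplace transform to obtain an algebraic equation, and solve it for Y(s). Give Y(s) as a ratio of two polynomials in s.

Transform both sides with L{·}.
Using L{y''} = s^2 Y - s·y(0) - y'(0) and L{y'} = sY - y(0), with y(0) = -3, y'(0) = -2, the left side becomes (s^2 - 3*s + 7)Y - (-3*s + 7).
The right side is L{6} = 6/s.
So (s^2 - 3*s + 7)Y = 6/s + (-3*s + 7).
Solve for Y(s) and write it as one ratio of polynomials.

Y(s) = (-3*s^2 + 7*s + 6)/(s^3 - 3*s^2 + 7*s)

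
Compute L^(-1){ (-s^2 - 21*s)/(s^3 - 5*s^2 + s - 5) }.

Factor the denominator: s^3 - 5*s^2 + s - 5 = (s - 5)*(s^2 + 1).
Partial fraction decomposition gives [-5/(s - 5)] + [4*s/(s^2 + 1)] + [-1/(s^2 + 1)].
Invert each term: -5/(s - 5) ↔ -5e^(5t); 4·s/(s^2 + 1) ↔ 4cos(t); -1·1/(s^2 + 1) ↔ -sin(t).

-5*exp(5*t) - sin(t) + 4*cos(t)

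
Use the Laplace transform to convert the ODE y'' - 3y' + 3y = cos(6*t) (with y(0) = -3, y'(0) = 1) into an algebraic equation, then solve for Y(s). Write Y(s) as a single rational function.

Laplace-transform each side.
The derivative rules (L{y''} = s^2 Y - s·y(0) - y'(0) and L{y'} = sY - y(0), with y(0) = -3, y'(0) = 1) turn the left side into (s^2 - 3*s + 3)Y - (-3*s + 10).
The right side is L{cos(6*t)} = s/(s^2 + 36).
So (s^2 - 3*s + 3)Y = s/(s^2 + 36) + (-3*s + 10).
Solve for Y(s) and write it as one ratio of polynomials.

Y(s) = (-3*s^3 + 10*s^2 - 107*s + 360)/(s^4 - 3*s^3 + 39*s^2 - 108*s + 108)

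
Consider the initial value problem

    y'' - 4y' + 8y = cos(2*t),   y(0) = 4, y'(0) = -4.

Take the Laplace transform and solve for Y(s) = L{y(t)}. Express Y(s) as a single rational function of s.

Y(s) = (4*s^3 - 20*s^2 + 17*s - 80)/(s^4 - 4*s^3 + 12*s^2 - 16*s + 32)

Apply the Laplace transform to the equation.
The derivative rules (L{y''} = s^2 Y - s·y(0) - y'(0) and L{y'} = sY - y(0), with y(0) = 4, y'(0) = -4) turn the left side into (s^2 - 4*s + 8)Y - (4*s - 20).
The right side is L{cos(2*t)} = s/(s^2 + 4).
So (s^2 - 4*s + 8)Y = s/(s^2 + 4) + (4*s - 20).
Solve for Y(s) and write it as one ratio of polynomials.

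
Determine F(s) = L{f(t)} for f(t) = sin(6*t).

L{sin(6t)} = 6/(s^2 + 36).

F(s) = 6/(s^2 + 36)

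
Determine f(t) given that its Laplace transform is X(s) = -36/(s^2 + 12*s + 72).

Rewrite the denominator: s^2 + 12*s + 72 = (s + 6)^2 + 36.
The form in (s + 6) signals a first-shifting-theorem factor e^(-6t).
Since L{sin(6t)} = 6/(s^2 + 36), the inverse is e^(-6*t)*sin(6*t), scaled by -6.

f(t) = -6*exp(-6*t)*sin(6*t)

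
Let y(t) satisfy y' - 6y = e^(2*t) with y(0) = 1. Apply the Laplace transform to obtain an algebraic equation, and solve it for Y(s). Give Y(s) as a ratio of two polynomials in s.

Apply the Laplace transform to the equation.
The derivative rules (L{y'} = sY - y(0) = sY - 1) turn the left side into (s - 6)Y - (1).
The right side is L{e^(2*t)} = 1/(s - 2).
So (s - 6)Y = 1/(s - 2) + (1).
Isolate Y and clear denominators.

Y(s) = (s - 1)/(s^2 - 8*s + 12)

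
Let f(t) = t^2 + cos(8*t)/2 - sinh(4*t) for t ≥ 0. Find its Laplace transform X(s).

The transform is linear, so treat each term independently.
(1/2)·[L{cos(8t)} = s/(s^2 + 64)]; L{t^2} = 2!/s^3 = 2/s^3; (-1)·[L{sinh(4t)} = 4/(s^2 - 16)].

X(s) = s/(2*(s^2 + 64)) - 4/(s^2 - 16) + 2/s^3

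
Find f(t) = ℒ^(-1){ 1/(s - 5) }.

Since L{e^(5t)} = 1/(s - 5), the inverse is e^(5*t).

f(t) = exp(5*t)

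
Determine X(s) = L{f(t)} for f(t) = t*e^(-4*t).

L{e^(-4t)} = 1/(s + 4).
Then apply L{t·g(t)} = -d/ds[G(s)] with G(s) = 1/(s + 4):
differentiating 1 time and applying the sign gives (s + 4)^(-2).

X(s) = (s + 4)^(-2)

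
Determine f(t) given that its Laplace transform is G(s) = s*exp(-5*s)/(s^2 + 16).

f(t) = Heaviside(t - 5)*(cos(4*t - 20))

The factor e^(-5s) signals a time shift by c = 5 (second shifting theorem).
L{cos(4t)} = s/(s^2 + 16), so L^-1{s/(s^2 + 16)} = cos(4*t).
Hence the inverse is u(t - 5) times that function evaluated at t - 5.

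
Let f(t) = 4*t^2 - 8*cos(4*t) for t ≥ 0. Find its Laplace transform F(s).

F(s) = -8*s/(s^2 + 16) + 8/s^3

The transform is linear, so treat each term independently.
(-8)·[L{cos(4t)} = s/(s^2 + 16)]; (4)·[L{t^2} = 2!/s^3 = 2/s^3].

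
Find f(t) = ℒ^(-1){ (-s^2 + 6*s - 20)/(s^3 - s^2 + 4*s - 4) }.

Factor the denominator: s^3 - s^2 + 4*s - 4 = (s - 1)*(s^2 + 4).
Partial fraction decomposition gives [-3/(s - 1)] + [2*s/(s^2 + 4)] + [8/(s^2 + 4)].
Invert each term: -3/(s - 1) ↔ -3e^(t); 2·s/(s^2 + 4) ↔ 2cos(2t); 4·2/(s^2 + 4) ↔ 4sin(2t).

f(t) = -3*exp(t) + 4*sin(2*t) + 2*cos(2*t)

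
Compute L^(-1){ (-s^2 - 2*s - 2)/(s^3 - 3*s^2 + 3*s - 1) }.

-5*t^2*exp(t)/2 - 4*t*exp(t) - exp(t)

Factor the denominator: s^3 - 3*s^2 + 3*s - 1 = (s - 1)^3.
Partial fraction decomposition gives [-1/(s - 1)] + [-4/(s - 1)^2] + [-5/(s - 1)^3].
Invert each term: -1/(s - 1) ↔ -e^(t); -4/(s - 1)^2 ↔ -4t·e^(t); -5/(s - 1)^3 ↔ (-5/2)t^2·e^(t).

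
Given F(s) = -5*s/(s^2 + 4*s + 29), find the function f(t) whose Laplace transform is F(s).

Complete the square in the denominator: s^2 + 4*s + 29 = (s + 2)^2 + 5^2.
Split the numerator to match: -5*s = -5·(s + 2) + 2·5.
Invert each term: -5·(s + 2)/((s + 2)^2 + 25) ↔ -5e^(-2t)cos(5t); 2·5/((s + 2)^2 + 25) ↔ 2e^(-2t)sin(5t).

f(t) = 2*exp(-2*t)*sin(5*t) - 5*exp(-2*t)*cos(5*t)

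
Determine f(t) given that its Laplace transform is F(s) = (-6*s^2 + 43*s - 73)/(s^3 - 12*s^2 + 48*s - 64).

Factor the denominator: s^3 - 12*s^2 + 48*s - 64 = (s - 4)^3.
Partial fraction decomposition gives [-6/(s - 4)] + [-5/(s - 4)^2] + [3/(s - 4)^3].
Invert each term: -6/(s - 4) ↔ -6e^(4t); -5/(s - 4)^2 ↔ -5t·e^(4t); 3/(s - 4)^3 ↔ (3/2)t^2·e^(4t).

f(t) = 3*t^2*exp(4*t)/2 - 5*t*exp(4*t) - 6*exp(4*t)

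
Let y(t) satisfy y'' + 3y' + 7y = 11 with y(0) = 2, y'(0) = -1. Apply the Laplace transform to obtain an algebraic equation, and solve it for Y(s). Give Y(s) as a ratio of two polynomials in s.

Y(s) = (2*s^2 + 5*s + 11)/(s^3 + 3*s^2 + 7*s)

Laplace-transform each side.
Using L{y''} = s^2 Y - s·y(0) - y'(0) and L{y'} = sY - y(0), with y(0) = 2, y'(0) = -1, the left side becomes (s^2 + 3*s + 7)Y - (2*s + 5).
The right side is L{11} = 11/s.
So (s^2 + 3*s + 7)Y = 11/s + (2*s + 5).
Divide through and combine into a single rational function.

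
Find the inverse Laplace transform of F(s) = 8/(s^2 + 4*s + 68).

exp(-2*t)*sin(8*t)

Rewrite the denominator: s^2 + 4*s + 68 = (s + 2)^2 + 64.
The form in (s + 2) signals a first-shifting-theorem factor e^(-2t).
Since L{sin(8t)} = 8/(s^2 + 64), the inverse is exp(-2*t)*sin(8*t).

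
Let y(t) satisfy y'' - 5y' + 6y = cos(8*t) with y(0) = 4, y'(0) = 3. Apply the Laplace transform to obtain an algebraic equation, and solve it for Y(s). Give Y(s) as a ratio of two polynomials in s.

Y(s) = (4*s^3 - 17*s^2 + 257*s - 1088)/(s^4 - 5*s^3 + 70*s^2 - 320*s + 384)

Laplace-transform each side.
Using L{y''} = s^2 Y - s·y(0) - y'(0) and L{y'} = sY - y(0), with y(0) = 4, y'(0) = 3, the left side becomes (s^2 - 5*s + 6)Y - (4*s - 17).
The right side is L{cos(8*t)} = s/(s^2 + 64).
So (s^2 - 5*s + 6)Y = s/(s^2 + 64) + (4*s - 17).
Divide through and combine into a single rational function.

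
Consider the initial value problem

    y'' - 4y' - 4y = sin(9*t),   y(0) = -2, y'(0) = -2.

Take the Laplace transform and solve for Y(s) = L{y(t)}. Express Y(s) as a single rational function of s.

Y(s) = (-2*s^3 + 6*s^2 - 162*s + 495)/(s^4 - 4*s^3 + 77*s^2 - 324*s - 324)

Laplace-transform each side.
Using L{y''} = s^2 Y - s·y(0) - y'(0) and L{y'} = sY - y(0), with y(0) = -2, y'(0) = -2, the left side becomes (s^2 - 4*s - 4)Y - (-2*s + 6).
The right side is L{sin(9*t)} = 9/(s^2 + 81).
So (s^2 - 4*s - 4)Y = 9/(s^2 + 81) + (-2*s + 6).
Isolate Y and clear denominators.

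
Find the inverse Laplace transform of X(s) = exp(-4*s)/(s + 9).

Heaviside(t - 4)*(exp(-9*t + 36))

The factor e^(-4s) signals a time shift by c = 4 (second shifting theorem).
L{e^(-9t)} = 1/(s + 9), so L^-1{1/(s + 9)} = exp(-9*t).
Hence the inverse is u(t - 4) times that function evaluated at t - 4.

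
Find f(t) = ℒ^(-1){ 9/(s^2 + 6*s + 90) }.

Rewrite the denominator: s^2 + 6*s + 90 = (s + 3)^2 + 81.
The form in (s + 3) signals a first-shifting-theorem factor e^(-3t).
Since L{sin(9t)} = 9/(s^2 + 81), the inverse is e^(-3*t)*sin(9*t).

f(t) = exp(-3*t)*sin(9*t)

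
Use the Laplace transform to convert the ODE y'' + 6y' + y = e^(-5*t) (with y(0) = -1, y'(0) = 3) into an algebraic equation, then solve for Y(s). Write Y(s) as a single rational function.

Apply the Laplace transform to the equation.
The derivative rules (L{y''} = s^2 Y - s·y(0) - y'(0) and L{y'} = sY - y(0), with y(0) = -1, y'(0) = 3) turn the left side into (s^2 + 6*s + 1)Y - (-s - 3).
The right side is L{e^(-5*t)} = 1/(s + 5).
So (s^2 + 6*s + 1)Y = 1/(s + 5) + (-s - 3).
Isolate Y and clear denominators.

Y(s) = (-s^2 - 8*s - 14)/(s^3 + 11*s^2 + 31*s + 5)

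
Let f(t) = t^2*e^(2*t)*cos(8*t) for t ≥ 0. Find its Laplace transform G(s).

L{cos(8t)} = s/(s^2 + 64).
Multiplying by e^(2t) shifts s → s - 2, so L{e^(2*t)*cos(8*t)} = (s - 2)/((s - 2)^2 + 64).
Then apply L{t^2·g(t)} = (-1)^2 d^2/ds^2[H(s)] with H(s) = (s - 2)/((s - 2)^2 + 64):
differentiating 2 times and applying the sign gives 2*(s - 2)*(s^2 - 4*s - 188)/(s^2 - 4*s + 68)^3.

G(s) = 2*(s - 2)*(s^2 - 4*s - 188)/(s^2 - 4*s + 68)^3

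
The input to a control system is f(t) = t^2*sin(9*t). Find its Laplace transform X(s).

L{sin(9t)} = 9/(s^2 + 81).
Then apply L{t^2·g(t)} = (-1)^2 d^2/ds^2[G(s)] with G(s) = 9/(s^2 + 81):
differentiating 2 times and applying the sign gives 54*(s^2 - 27)/(s^2 + 81)^3.

X(s) = 54*(s^2 - 27)/(s^2 + 81)^3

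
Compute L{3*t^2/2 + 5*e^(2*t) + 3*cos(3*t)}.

Apply the Laplace transform termwise.
(3)·[L{cos(3t)} = s/(s^2 + 9)]; (5)·[L{e^(2t)} = 1/(s - 2)]; (3/2)·[L{t^2} = 2!/s^3 = 2/s^3].

3*s/(s^2 + 9) + 5/(s - 2) + 3/s^3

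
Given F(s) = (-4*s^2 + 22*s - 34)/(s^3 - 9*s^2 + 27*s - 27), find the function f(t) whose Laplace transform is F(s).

f(t) = -2*t^2*exp(3*t) - 2*t*exp(3*t) - 4*exp(3*t)

Factor the denominator: s^3 - 9*s^2 + 27*s - 27 = (s - 3)^3.
Partial fraction decomposition gives [-4/(s - 3)] + [-2/(s - 3)^2] + [-4/(s - 3)^3].
Invert each term: -4/(s - 3) ↔ -4e^(3t); -2/(s - 3)^2 ↔ -2t·e^(3t); -4/(s - 3)^3 ↔ (-2)t^2·e^(3t).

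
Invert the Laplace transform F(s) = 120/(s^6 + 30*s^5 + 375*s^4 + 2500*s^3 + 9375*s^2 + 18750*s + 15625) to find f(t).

Rewrite the denominator: s^6 + 30*s^5 + 375*s^4 + 2500*s^3 + 9375*s^2 + 18750*s + 15625 = (s + 5)^6.
The form in (s + 5) signals a first-shifting-theorem factor e^(-5t).
Since L{t^5} = 5!/s^6 = 120/s^6, the inverse is t^5*exp(-5*t).

f(t) = t^5*exp(-5*t)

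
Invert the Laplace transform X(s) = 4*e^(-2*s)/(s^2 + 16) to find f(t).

f(t) = Heaviside(t - 2)*(sin(4*t - 8))

The factor e^(-2s) signals a time shift by c = 2 (second shifting theorem).
L{sin(4t)} = 4/(s^2 + 16), so L^-1{4/(s^2 + 16)} = sin(4*t).
Hence the inverse is u(t - 2) times that function evaluated at t - 2.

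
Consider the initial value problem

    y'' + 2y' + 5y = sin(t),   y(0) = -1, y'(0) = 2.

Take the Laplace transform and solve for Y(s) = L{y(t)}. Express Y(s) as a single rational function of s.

Y(s) = (-s^3 - s + 1)/(s^4 + 2*s^3 + 6*s^2 + 2*s + 5)

Laplace-transform each side.
Using L{y''} = s^2 Y - s·y(0) - y'(0) and L{y'} = sY - y(0), with y(0) = -1, y'(0) = 2, the left side becomes (s^2 + 2*s + 5)Y - (-s).
The right side is L{sin(t)} = 1/(s^2 + 1).
So (s^2 + 2*s + 5)Y = 1/(s^2 + 1) + (-s).
Divide through and combine into a single rational function.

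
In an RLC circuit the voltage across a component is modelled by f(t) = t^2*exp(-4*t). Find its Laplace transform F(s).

L{e^(-4t)} = 1/(s + 4).
Then apply L{t^2·g(t)} = (-1)^2 d^2/ds^2[G(s)] with G(s) = 1/(s + 4):
differentiating 2 times and applying the sign gives 2/(s + 4)^3.

F(s) = 2/(s + 4)^3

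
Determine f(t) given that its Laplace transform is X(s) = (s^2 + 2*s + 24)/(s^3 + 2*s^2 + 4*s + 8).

Factor the denominator: s^3 + 2*s^2 + 4*s + 8 = (s + 2)*(s^2 + 4).
Partial fraction decomposition gives [3/(s + 2)] + [-2*s/(s^2 + 4)] + [6/(s^2 + 4)].
Invert each term: 3/(s + 2) ↔ 3e^(-2t); -2·s/(s^2 + 4) ↔ -2cos(2t); 3·2/(s^2 + 4) ↔ 3sin(2t).

f(t) = 3*sin(2*t) - 2*cos(2*t) + 3*exp(-2*t)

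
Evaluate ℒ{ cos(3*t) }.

s/(s^2 + 9)

L{cos(3t)} = s/(s^2 + 9).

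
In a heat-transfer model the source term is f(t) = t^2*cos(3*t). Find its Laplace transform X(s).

X(s) = 2*s*(s^2 - 27)/(s^2 + 9)^3

L{cos(3t)} = s/(s^2 + 9).
Then apply L{t^2·g(t)} = (-1)^2 d^2/ds^2[G(s)] with G(s) = s/(s^2 + 9):
differentiating 2 times and applying the sign gives 2*s*(s^2 - 27)/(s^2 + 9)^3.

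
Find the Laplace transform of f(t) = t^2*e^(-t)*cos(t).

L{cos(t)} = s/(s^2 + 1).
Multiplying by e^(-t) shifts s → s + 1, so L{e^(-t)*cos(t)} = (s + 1)/((s + 1)^2 + 1).
Then apply L{t^2·g(t)} = (-1)^2 d^2/ds^2[G(s)] with G(s) = (s + 1)/((s + 1)^2 + 1):
differentiating 2 times and applying the sign gives 2*(s + 1)*(s^2 + 2*s - 2)/(s^2 + 2*s + 2)^3.

2*(s + 1)*(s^2 + 2*s - 2)/(s^2 + 2*s + 2)^3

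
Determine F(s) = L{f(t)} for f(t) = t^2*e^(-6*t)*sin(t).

F(s) = 2*(3*s^2 + 36*s + 107)/(s^2 + 12*s + 37)^3

L{sin(t)} = 1/(s^2 + 1).
Multiplying by e^(-6t) shifts s → s + 6, so L{e^(-6*t)*sin(t)} = 1/((s + 6)^2 + 1).
Then apply L{t^2·g(t)} = (-1)^2 d^2/ds^2[G(s)] with G(s) = 1/((s + 6)^2 + 1):
differentiating 2 times and applying the sign gives 2*(3*s^2 + 36*s + 107)/(s^2 + 12*s + 37)^3.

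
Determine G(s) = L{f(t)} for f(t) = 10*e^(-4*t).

L{10} = 10/s.
By the first shifting theorem, multiplying by e^(-4t) replaces s with s + 4.

G(s) = 10/(s + 4)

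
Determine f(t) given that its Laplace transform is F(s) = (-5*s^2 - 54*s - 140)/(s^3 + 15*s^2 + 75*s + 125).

Factor the denominator: s^3 + 15*s^2 + 75*s + 125 = (s + 5)^3.
Partial fraction decomposition gives [-5/(s + 5)] + [-4/(s + 5)^2] + [5/(s + 5)^3].
Invert each term: -5/(s + 5) ↔ -5e^(-5t); -4/(s + 5)^2 ↔ -4t·e^(-5t); 5/(s + 5)^3 ↔ (5/2)t^2·e^(-5t).

f(t) = 5*t^2*exp(-5*t)/2 - 4*t*exp(-5*t) - 5*exp(-5*t)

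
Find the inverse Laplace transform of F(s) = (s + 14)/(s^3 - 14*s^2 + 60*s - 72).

5*t*exp(6*t) - exp(6*t) + exp(2*t)

Factor the denominator: s^3 - 14*s^2 + 60*s - 72 = (s - 6)^2*(s - 2).
Partial fraction decomposition gives [-1/(s - 6)] + [5/(s - 6)^2] + [1/(s - 2)].
Invert each term: -1/(s - 6) ↔ -e^(6t); 5/(s - 6)^2 ↔ 5t·e^(6t); 1/(s - 2) ↔ e^(2t).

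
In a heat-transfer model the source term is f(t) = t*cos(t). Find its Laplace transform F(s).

F(s) = (s - 1)*(s + 1)/(s^2 + 1)^2

L{cos(t)} = s/(s^2 + 1).
Then apply L{t·g(t)} = -d/ds[G(s)] with G(s) = s/(s^2 + 1):
differentiating 1 time and applying the sign gives (s - 1)*(s + 1)/(s^2 + 1)^2.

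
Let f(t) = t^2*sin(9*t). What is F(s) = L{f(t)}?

F(s) = 54*(s^2 - 27)/(s^2 + 81)^3

L{sin(9t)} = 9/(s^2 + 81).
Then apply L{t^2·g(t)} = (-1)^2 d^2/ds^2[G(s)] with G(s) = 9/(s^2 + 81):
differentiating 2 times and applying the sign gives 54*(s^2 - 27)/(s^2 + 81)^3.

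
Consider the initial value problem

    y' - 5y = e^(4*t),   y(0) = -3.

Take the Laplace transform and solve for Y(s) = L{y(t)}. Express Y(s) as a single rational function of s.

Laplace-transform each side.
With L{y'} = sY - y(0) = sY - (-3): the LHS transforms to (s - 5)Y - (-3).
The right side is L{e^(4*t)} = 1/(s - 4).
So (s - 5)Y = 1/(s - 4) + (-3).
Solve for Y(s) and write it as one ratio of polynomials.

Y(s) = (-3*s + 13)/(s^2 - 9*s + 20)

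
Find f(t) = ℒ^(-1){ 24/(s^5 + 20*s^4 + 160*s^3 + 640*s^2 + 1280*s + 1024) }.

f(t) = t^4*exp(-4*t)

Rewrite the denominator: s^5 + 20*s^4 + 160*s^3 + 640*s^2 + 1280*s + 1024 = (s + 4)^5.
The form in (s + 4) signals a first-shifting-theorem factor e^(-4t).
Since L{t^4} = 4!/s^5 = 24/s^5, the inverse is t^4*e^(-4*t).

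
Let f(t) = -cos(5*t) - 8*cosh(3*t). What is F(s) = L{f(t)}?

F(s) = -s/(s^2 + 25) - 8*s/(s^2 - 9)

The transform is linear, so treat each term independently.
(-8)·[L{cosh(3t)} = s/(s^2 - 9)]; (-1)·[L{cos(5t)} = s/(s^2 + 25)].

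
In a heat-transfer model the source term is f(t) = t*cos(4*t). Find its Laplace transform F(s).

F(s) = (s - 4)*(s + 4)/(s^2 + 16)^2

L{cos(4t)} = s/(s^2 + 16).
Then apply L{t·g(t)} = -d/ds[G(s)] with G(s) = s/(s^2 + 16):
differentiating 1 time and applying the sign gives (s - 4)*(s + 4)/(s^2 + 16)^2.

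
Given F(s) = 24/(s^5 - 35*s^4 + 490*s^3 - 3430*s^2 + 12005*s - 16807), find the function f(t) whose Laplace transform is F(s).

f(t) = t^4*exp(7*t)

Rewrite the denominator: s^5 - 35*s^4 + 490*s^3 - 3430*s^2 + 12005*s - 16807 = (s - 7)^5.
The form in (s - 7) signals a first-shifting-theorem factor e^(7t).
Since L{t^4} = 4!/s^5 = 24/s^5, the inverse is t^4*e^(7*t).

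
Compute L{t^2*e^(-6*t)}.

2/(s + 6)^3

L{e^(-6t)} = 1/(s + 6).
Then apply L{t^2·g(t)} = (-1)^2 d^2/ds^2[H(s)] with H(s) = 1/(s + 6):
differentiating 2 times and applying the sign gives 2/(s + 6)^3.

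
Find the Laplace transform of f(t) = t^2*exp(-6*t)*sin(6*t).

36*(s^2 + 12*s + 24)/(s^2 + 12*s + 72)^3

L{sin(6t)} = 6/(s^2 + 36).
Multiplying by e^(-6t) shifts s → s + 6, so L{exp(-6*t)*sin(6*t)} = 6/((s + 6)^2 + 36).
Then apply L{t^2·g(t)} = (-1)^2 d^2/ds^2[G(s)] with G(s) = 6/((s + 6)^2 + 36):
differentiating 2 times and applying the sign gives 36*(s^2 + 12*s + 24)/(s^2 + 12*s + 72)^3.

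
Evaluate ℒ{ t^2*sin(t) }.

2*(3*s^2 - 1)/(s^2 + 1)^3

L{sin(t)} = 1/(s^2 + 1).
Then apply L{t^2·g(t)} = (-1)^2 d^2/ds^2[G(s)] with G(s) = 1/(s^2 + 1):
differentiating 2 times and applying the sign gives 2*(3*s^2 - 1)/(s^2 + 1)^3.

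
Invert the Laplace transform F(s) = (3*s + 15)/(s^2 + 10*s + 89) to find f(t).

f(t) = 3*exp(-5*t)*cos(8*t)

Rewrite the denominator: s^2 + 10*s + 89 = (s + 5)^2 + 64.
The form in (s + 5) signals a first-shifting-theorem factor e^(-5t).
Since L{cos(8t)} = s/(s^2 + 64), the inverse is exp(-5*t)*cos(8*t), scaled by 3.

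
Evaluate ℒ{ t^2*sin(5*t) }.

10*(3*s^2 - 25)/(s^2 + 25)^3

L{sin(5t)} = 5/(s^2 + 25).
Then apply L{t^2·g(t)} = (-1)^2 d^2/ds^2[G(s)] with G(s) = 5/(s^2 + 25):
differentiating 2 times and applying the sign gives 10*(3*s^2 - 25)/(s^2 + 25)^3.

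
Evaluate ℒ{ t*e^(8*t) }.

L{e^(8t)} = 1/(s - 8).
Then apply L{t·g(t)} = -d/ds[G(s)] with G(s) = 1/(s - 8):
differentiating 1 time and applying the sign gives (s - 8)^(-2).

(s - 8)^(-2)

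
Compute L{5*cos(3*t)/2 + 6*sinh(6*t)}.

By linearity of the Laplace transform, transform each term separately.
(6)·[L{sinh(6t)} = 6/(s^2 - 36)]; (5/2)·[L{cos(3t)} = s/(s^2 + 9)].

5*s/(2*(s^2 + 9)) + 36/(s^2 - 36)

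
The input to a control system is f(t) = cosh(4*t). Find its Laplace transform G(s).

L{cosh(4t)} = s/(s^2 - 16).

G(s) = s/(s^2 - 16)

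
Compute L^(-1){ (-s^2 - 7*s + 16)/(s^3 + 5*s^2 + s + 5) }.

3*sin(t) - 2*cos(t) + exp(-5*t)

Factor the denominator: s^3 + 5*s^2 + s + 5 = (s + 5)*(s^2 + 1).
Partial fraction decomposition gives [1/(s + 5)] + [-2*s/(s^2 + 1)] + [3/(s^2 + 1)].
Invert each term: 1/(s + 5) ↔ e^(-5t); -2·s/(s^2 + 1) ↔ -2cos(t); 3·1/(s^2 + 1) ↔ 3sin(t).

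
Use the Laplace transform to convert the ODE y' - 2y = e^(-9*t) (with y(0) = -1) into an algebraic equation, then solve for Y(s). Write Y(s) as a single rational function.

Apply the Laplace transform to the equation.
The derivative rules (L{y'} = sY - y(0) = sY - (-1)) turn the left side into (s - 2)Y - (-1).
The right side is L{e^(-9*t)} = 1/(s + 9).
So (s - 2)Y = 1/(s + 9) + (-1).
Solve for Y(s) and write it as one ratio of polynomials.

Y(s) = (-s - 8)/(s^2 + 7*s - 18)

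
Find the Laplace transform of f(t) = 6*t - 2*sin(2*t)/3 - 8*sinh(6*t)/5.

By linearity of the Laplace transform, transform each term separately.
(-2/3)·[L{sin(2t)} = 2/(s^2 + 4)]; (-8/5)·[L{sinh(6t)} = 6/(s^2 - 36)]; (6)·[L{t} = 1!/s^2 = 1/s^2].

-4/(3*(s^2 + 4)) - 48/(5*(s^2 - 36)) + 6/s^2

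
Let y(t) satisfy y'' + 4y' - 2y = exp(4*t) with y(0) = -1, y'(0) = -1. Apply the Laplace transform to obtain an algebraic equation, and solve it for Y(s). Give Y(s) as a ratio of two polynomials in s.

Y(s) = (-s^2 - s + 21)/(s^3 - 18*s + 8)

Laplace-transform each side.
With L{y''} = s^2 Y - s·y(0) - y'(0) and L{y'} = sY - y(0), with y(0) = -1, y'(0) = -1: the LHS transforms to (s^2 + 4*s - 2)Y - (-s - 5).
The right side is L{exp(4*t)} = 1/(s - 4).
So (s^2 + 4*s - 2)Y = 1/(s - 4) + (-s - 5).
Isolate Y and clear denominators.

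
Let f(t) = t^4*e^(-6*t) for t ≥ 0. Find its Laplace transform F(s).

L{t^4} = 4!/s^5 = 24/s^5.
By the first shifting theorem, multiplying by e^(-6t) replaces s with s + 6.

F(s) = 24/(s + 6)^5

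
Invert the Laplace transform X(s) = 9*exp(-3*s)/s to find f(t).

The factor e^(-3s) signals a time shift by c = 3 (second shifting theorem).
L{9} = 9/s, so L^-1{9/s} = 9.
Hence the inverse is u(t - 3) times that function evaluated at t - 3.

f(t) = Heaviside(t - 3)*(9)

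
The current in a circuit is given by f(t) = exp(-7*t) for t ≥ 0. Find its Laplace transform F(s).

L{e^(-7t)} = 1/(s + 7).

F(s) = 1/(s + 7)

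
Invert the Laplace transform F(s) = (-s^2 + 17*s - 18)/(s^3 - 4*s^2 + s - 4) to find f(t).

f(t) = 2*exp(4*t) + 5*sin(t) - 3*cos(t)

Factor the denominator: s^3 - 4*s^2 + s - 4 = (s - 4)*(s^2 + 1).
Partial fraction decomposition gives [2/(s - 4)] + [-3*s/(s^2 + 1)] + [5/(s^2 + 1)].
Invert each term: 2/(s - 4) ↔ 2e^(4t); -3·s/(s^2 + 1) ↔ -3cos(t); 5·1/(s^2 + 1) ↔ 5sin(t).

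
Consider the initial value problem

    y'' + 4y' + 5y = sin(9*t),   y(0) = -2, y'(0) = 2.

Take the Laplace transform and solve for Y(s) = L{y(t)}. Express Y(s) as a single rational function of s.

Laplace-transform each side.
With L{y''} = s^2 Y - s·y(0) - y'(0) and L{y'} = sY - y(0), with y(0) = -2, y'(0) = 2: the LHS transforms to (s^2 + 4*s + 5)Y - (-2*s - 6).
The right side is L{sin(9*t)} = 9/(s^2 + 81).
So (s^2 + 4*s + 5)Y = 9/(s^2 + 81) + (-2*s - 6).
Divide through and combine into a single rational function.

Y(s) = (-2*s^3 - 6*s^2 - 162*s - 477)/(s^4 + 4*s^3 + 86*s^2 + 324*s + 405)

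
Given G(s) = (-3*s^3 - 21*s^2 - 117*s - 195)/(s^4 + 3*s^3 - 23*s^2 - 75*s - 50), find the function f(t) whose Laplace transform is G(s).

f(t) = -4*exp(5*t) + 4*exp(-t) - exp(-2*t) - 2*exp(-5*t)

Factor the denominator: s^4 + 3*s^3 - 23*s^2 - 75*s - 50 = (s - 5)*(s + 1)*(s + 2)*(s + 5).
Partial fraction decomposition gives [-1/(s + 2)] + [-2/(s + 5)] + [-4/(s - 5)] + [4/(s + 1)].
Invert each term: -1/(s + 2) ↔ -e^(-2t); -2/(s + 5) ↔ -2e^(-5t); -4/(s - 5) ↔ -4e^(5t); 4/(s + 1) ↔ 4e^(-t).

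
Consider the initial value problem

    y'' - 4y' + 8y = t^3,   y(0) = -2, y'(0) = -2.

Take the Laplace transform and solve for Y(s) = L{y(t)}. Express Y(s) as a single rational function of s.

Take the Laplace transform of both sides.
The derivative rules (L{y''} = s^2 Y - s·y(0) - y'(0) and L{y'} = sY - y(0), with y(0) = -2, y'(0) = -2) turn the left side into (s^2 - 4*s + 8)Y - (-2*s + 6).
The right side is L{t^3} = 6/s^4.
So (s^2 - 4*s + 8)Y = 6/s^4 + (-2*s + 6).
Divide through and combine into a single rational function.

Y(s) = (-2*s^5 + 6*s^4 + 6)/(s^6 - 4*s^5 + 8*s^4)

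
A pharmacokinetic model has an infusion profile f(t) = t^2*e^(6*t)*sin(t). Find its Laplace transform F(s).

F(s) = 2*(3*s^2 - 36*s + 107)/(s^2 - 12*s + 37)^3

L{sin(t)} = 1/(s^2 + 1).
Multiplying by e^(6t) shifts s → s - 6, so L{e^(6*t)*sin(t)} = 1/((s - 6)^2 + 1).
Then apply L{t^2·g(t)} = (-1)^2 d^2/ds^2[G(s)] with G(s) = 1/((s - 6)^2 + 1):
differentiating 2 times and applying the sign gives 2*(3*s^2 - 36*s + 107)/(s^2 - 12*s + 37)^3.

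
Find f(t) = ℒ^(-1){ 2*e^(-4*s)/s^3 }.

The factor e^(-4s) signals a time shift by c = 4 (second shifting theorem).
L{t^2} = 2!/s^3 = 2/s^3, so L^-1{2/s^3} = t^2.
Hence the inverse is u(t - 4) times that function evaluated at t - 4.

f(t) = Heaviside(t - 4)*((t - 4)^2)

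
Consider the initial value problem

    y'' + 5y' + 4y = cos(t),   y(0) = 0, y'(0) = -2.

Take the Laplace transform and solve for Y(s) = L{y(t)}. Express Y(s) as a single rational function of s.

Y(s) = (-2*s^2 + s - 2)/(s^4 + 5*s^3 + 5*s^2 + 5*s + 4)

Laplace-transform each side.
The derivative rules (L{y''} = s^2 Y - s·y(0) - y'(0) and L{y'} = sY - y(0), with y(0) = 0, y'(0) = -2) turn the left side into (s^2 + 5*s + 4)Y - (-2).
The right side is L{cos(t)} = s/(s^2 + 1).
So (s^2 + 5*s + 4)Y = s/(s^2 + 1) + (-2).
Solve for Y(s) and write it as one ratio of polynomials.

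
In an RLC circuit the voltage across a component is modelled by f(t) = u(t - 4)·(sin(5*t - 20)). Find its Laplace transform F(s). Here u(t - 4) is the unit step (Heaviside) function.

F(s) = 5*exp(-4*s)/(s^2 + 25)

By the second shifting theorem, L{u(t - c)·g(t - c)} = e^(-cs)·G(s) with c = 4 and G(s) = L{g(t)}.
L{sin(5t)} = 5/(s^2 + 25).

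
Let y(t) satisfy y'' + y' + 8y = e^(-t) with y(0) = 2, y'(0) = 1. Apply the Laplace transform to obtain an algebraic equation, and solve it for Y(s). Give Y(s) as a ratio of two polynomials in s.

Take the Laplace transform of both sides.
With L{y''} = s^2 Y - s·y(0) - y'(0) and L{y'} = sY - y(0), with y(0) = 2, y'(0) = 1: the LHS transforms to (s^2 + s + 8)Y - (2*s + 3).
The right side is L{e^(-t)} = 1/(s + 1).
So (s^2 + s + 8)Y = 1/(s + 1) + (2*s + 3).
Solve for Y(s) and write it as one ratio of polynomials.

Y(s) = (2*s^2 + 5*s + 4)/(s^3 + 2*s^2 + 9*s + 8)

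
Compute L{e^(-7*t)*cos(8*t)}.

(s + 7)/((s + 7)^2 + 64)

L{cos(8t)} = s/(s^2 + 64).
By the first shifting theorem, multiplying by e^(-7t) replaces s with s + 7.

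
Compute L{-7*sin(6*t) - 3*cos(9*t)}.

By linearity of the Laplace transform, transform each term separately.
(-3)·[L{cos(9t)} = s/(s^2 + 81)]; (-7)·[L{sin(6t)} = 6/(s^2 + 36)].

-3*s/(s^2 + 81) - 42/(s^2 + 36)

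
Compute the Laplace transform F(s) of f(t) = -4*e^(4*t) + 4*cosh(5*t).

Apply the Laplace transform termwise.
(-4)·[L{e^(4t)} = 1/(s - 4)]; (4)·[L{cosh(5t)} = s/(s^2 - 25)].

F(s) = 4*s/(s^2 - 25) - 4/(s - 4)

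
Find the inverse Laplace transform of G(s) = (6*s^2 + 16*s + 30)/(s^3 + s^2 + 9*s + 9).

Factor the denominator: s^3 + s^2 + 9*s + 9 = (s + 1)*(s^2 + 9).
Partial fraction decomposition gives [2/(s + 1)] + [4*s/(s^2 + 9)] + [12/(s^2 + 9)].
Invert each term: 2/(s + 1) ↔ 2e^(-t); 4·s/(s^2 + 9) ↔ 4cos(3t); 4·3/(s^2 + 9) ↔ 4sin(3t).

4*sin(3*t) + 4*cos(3*t) + 2*exp(-t)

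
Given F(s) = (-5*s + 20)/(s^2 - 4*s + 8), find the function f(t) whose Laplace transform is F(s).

f(t) = 5*exp(2*t)*sin(2*t) - 5*exp(2*t)*cos(2*t)

Complete the square in the denominator: s^2 - 4*s + 8 = (s - 2)^2 + 2^2.
Split the numerator to match: -5*s + 20 = -5·(s - 2) + 5·2.
Invert each term: -5·(s - 2)/((s - 2)^2 + 4) ↔ -5e^(2t)cos(2t); 5·2/((s - 2)^2 + 4) ↔ 5e^(2t)sin(2t).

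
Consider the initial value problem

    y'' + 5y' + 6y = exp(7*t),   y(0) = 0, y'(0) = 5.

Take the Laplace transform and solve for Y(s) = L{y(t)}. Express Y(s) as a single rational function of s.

Y(s) = (5*s - 34)/(s^3 - 2*s^2 - 29*s - 42)

Transform both sides with L{·}.
The derivative rules (L{y''} = s^2 Y - s·y(0) - y'(0) and L{y'} = sY - y(0), with y(0) = 0, y'(0) = 5) turn the left side into (s^2 + 5*s + 6)Y - (5).
The right side is L{exp(7*t)} = 1/(s - 7).
So (s^2 + 5*s + 6)Y = 1/(s - 7) + (5).
Isolate Y and clear denominators.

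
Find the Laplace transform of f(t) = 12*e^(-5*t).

12/(s + 5)

L{12} = 12/s.
By the first shifting theorem, multiplying by e^(-5t) replaces s with s + 5.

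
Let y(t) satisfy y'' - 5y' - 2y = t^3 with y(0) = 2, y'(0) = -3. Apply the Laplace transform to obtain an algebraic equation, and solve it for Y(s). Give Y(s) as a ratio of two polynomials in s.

Transform both sides with L{·}.
With L{y''} = s^2 Y - s·y(0) - y'(0) and L{y'} = sY - y(0), with y(0) = 2, y'(0) = -3: the LHS transforms to (s^2 - 5*s - 2)Y - (2*s - 13).
The right side is L{t^3} = 6/s^4.
So (s^2 - 5*s - 2)Y = 6/s^4 + (2*s - 13).
Solve for Y(s) and write it as one ratio of polynomials.

Y(s) = (2*s^5 - 13*s^4 + 6)/(s^6 - 5*s^5 - 2*s^4)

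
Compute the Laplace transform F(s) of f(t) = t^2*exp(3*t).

F(s) = 2/(s - 3)^3

L{e^(3t)} = 1/(s - 3).
Then apply L{t^2·g(t)} = (-1)^2 d^2/ds^2[G(s)] with G(s) = 1/(s - 3):
differentiating 2 times and applying the sign gives 2/(s - 3)^3.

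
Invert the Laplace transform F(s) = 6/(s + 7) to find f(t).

Since L{e^(-7t)} = 1/(s + 7), the inverse is e^(-7*t), scaled by 6.

f(t) = 6*exp(-7*t)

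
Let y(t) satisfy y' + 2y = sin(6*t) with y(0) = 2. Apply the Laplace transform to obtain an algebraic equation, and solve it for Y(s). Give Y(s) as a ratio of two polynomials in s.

Take the Laplace transform of both sides.
The derivative rules (L{y'} = sY - y(0) = sY - 2) turn the left side into (s + 2)Y - (2).
The right side is L{sin(6*t)} = 6/(s^2 + 36).
So (s + 2)Y = 6/(s^2 + 36) + (2).
Divide through and combine into a single rational function.

Y(s) = (2*s^2 + 78)/(s^3 + 2*s^2 + 36*s + 72)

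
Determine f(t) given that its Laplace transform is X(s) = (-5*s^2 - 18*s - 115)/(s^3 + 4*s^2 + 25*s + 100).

Factor the denominator: s^3 + 4*s^2 + 25*s + 100 = (s + 4)*(s^2 + 25).
Partial fraction decomposition gives [-3/(s + 4)] + [-2*s/(s^2 + 25)] + [-10/(s^2 + 25)].
Invert each term: -3/(s + 4) ↔ -3e^(-4t); -2·s/(s^2 + 25) ↔ -2cos(5t); -2·5/(s^2 + 25) ↔ -2sin(5t).

f(t) = -2*sin(5*t) - 2*cos(5*t) - 3*exp(-4*t)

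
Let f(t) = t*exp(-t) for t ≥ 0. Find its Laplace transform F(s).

F(s) = (s + 1)^(-2)

L{e^(-t)} = 1/(s + 1).
Then apply L{t·g(t)} = -d/ds[G(s)] with G(s) = 1/(s + 1):
differentiating 1 time and applying the sign gives (s + 1)^(-2).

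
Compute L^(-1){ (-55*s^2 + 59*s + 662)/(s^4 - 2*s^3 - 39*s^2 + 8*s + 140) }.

-3*exp(7*t) - 4*exp(2*t) + 3*exp(-2*t) + 4*exp(-5*t)

Factor the denominator: s^4 - 2*s^3 - 39*s^2 + 8*s + 140 = (s - 7)*(s - 2)*(s + 2)*(s + 5).
Partial fraction decomposition gives [-4/(s - 2)] + [4/(s + 5)] + [-3/(s - 7)] + [3/(s + 2)].
Invert each term: -4/(s - 2) ↔ -4e^(2t); 4/(s + 5) ↔ 4e^(-5t); -3/(s - 7) ↔ -3e^(7t); 3/(s + 2) ↔ 3e^(-2t).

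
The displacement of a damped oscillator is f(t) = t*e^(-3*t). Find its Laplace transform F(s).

F(s) = (s + 3)^(-2)

L{t} = 1!/s^2 = 1/s^2.
By the first shifting theorem, multiplying by e^(-3t) replaces s with s + 3.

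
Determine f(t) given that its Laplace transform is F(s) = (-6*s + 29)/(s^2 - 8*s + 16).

Factor the denominator: s^2 - 8*s + 16 = (s - 4)^2.
Partial fraction decomposition gives [-6/(s - 4)] + [5/(s - 4)^2].
Invert each term: -6/(s - 4) ↔ -6e^(4t); 5/(s - 4)^2 ↔ 5t·e^(4t).

f(t) = 5*t*exp(4*t) - 6*exp(4*t)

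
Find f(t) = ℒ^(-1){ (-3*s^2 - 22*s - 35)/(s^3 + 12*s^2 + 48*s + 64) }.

Factor the denominator: s^3 + 12*s^2 + 48*s + 64 = (s + 4)^3.
Partial fraction decomposition gives [-3/(s + 4)] + [2/(s + 4)^2] + [5/(s + 4)^3].
Invert each term: -3/(s + 4) ↔ -3e^(-4t); 2/(s + 4)^2 ↔ 2t·e^(-4t); 5/(s + 4)^3 ↔ (5/2)t^2·e^(-4t).

f(t) = 5*t^2*exp(-4*t)/2 + 2*t*exp(-4*t) - 3*exp(-4*t)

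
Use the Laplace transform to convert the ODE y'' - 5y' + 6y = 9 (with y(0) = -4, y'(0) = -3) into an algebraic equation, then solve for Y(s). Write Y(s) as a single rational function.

Apply the Laplace transform to the equation.
With L{y''} = s^2 Y - s·y(0) - y'(0) and L{y'} = sY - y(0), with y(0) = -4, y'(0) = -3: the LHS transforms to (s^2 - 5*s + 6)Y - (-4*s + 17).
The right side is L{9} = 9/s.
So (s^2 - 5*s + 6)Y = 9/s + (-4*s + 17).
Divide through and combine into a single rational function.

Y(s) = (-4*s^2 + 17*s + 9)/(s^3 - 5*s^2 + 6*s)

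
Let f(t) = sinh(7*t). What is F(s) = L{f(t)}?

F(s) = 7/(s^2 - 49)

L{sinh(7t)} = 7/(s^2 - 49).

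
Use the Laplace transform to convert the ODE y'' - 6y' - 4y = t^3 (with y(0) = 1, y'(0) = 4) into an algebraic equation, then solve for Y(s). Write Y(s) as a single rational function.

Laplace-transform each side.
Using L{y''} = s^2 Y - s·y(0) - y'(0) and L{y'} = sY - y(0), with y(0) = 1, y'(0) = 4, the left side becomes (s^2 - 6*s - 4)Y - (s - 2).
The right side is L{t^3} = 6/s^4.
So (s^2 - 6*s - 4)Y = 6/s^4 + (s - 2).
Divide through and combine into a single rational function.

Y(s) = (s^5 - 2*s^4 + 6)/(s^6 - 6*s^5 - 4*s^4)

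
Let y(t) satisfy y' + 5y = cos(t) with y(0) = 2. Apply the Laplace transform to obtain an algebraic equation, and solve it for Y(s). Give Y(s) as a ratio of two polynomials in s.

Transform both sides with L{·}.
Using L{y'} = sY - y(0) = sY - 2, the left side becomes (s + 5)Y - (2).
The right side is L{cos(t)} = s/(s^2 + 1).
So (s + 5)Y = s/(s^2 + 1) + (2).
Solve for Y(s) and write it as one ratio of polynomials.

Y(s) = (2*s^2 + s + 2)/(s^3 + 5*s^2 + s + 5)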